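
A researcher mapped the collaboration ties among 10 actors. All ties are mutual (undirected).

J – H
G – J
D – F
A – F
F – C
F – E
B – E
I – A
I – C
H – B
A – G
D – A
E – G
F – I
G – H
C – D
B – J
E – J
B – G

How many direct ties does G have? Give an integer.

G is directly tied to A, B, E, H, and J. That is 5 neighbors, so the degree of G is 5.

5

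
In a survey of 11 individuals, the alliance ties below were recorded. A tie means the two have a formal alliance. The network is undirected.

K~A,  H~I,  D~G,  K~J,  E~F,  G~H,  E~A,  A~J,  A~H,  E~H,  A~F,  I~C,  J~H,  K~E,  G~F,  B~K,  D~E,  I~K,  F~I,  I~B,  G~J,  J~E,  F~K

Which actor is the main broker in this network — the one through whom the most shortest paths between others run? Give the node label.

I

Unnormalized betweenness of each node: A:3/4, B:0, C:0, D:1/4, E:129/20, F:283/60, G:14/5, H:149/30, I:23/2, J:19/12, K:479/60.
I has the largest value, 23/2, making it the main broker — the node through which the most shortest paths run.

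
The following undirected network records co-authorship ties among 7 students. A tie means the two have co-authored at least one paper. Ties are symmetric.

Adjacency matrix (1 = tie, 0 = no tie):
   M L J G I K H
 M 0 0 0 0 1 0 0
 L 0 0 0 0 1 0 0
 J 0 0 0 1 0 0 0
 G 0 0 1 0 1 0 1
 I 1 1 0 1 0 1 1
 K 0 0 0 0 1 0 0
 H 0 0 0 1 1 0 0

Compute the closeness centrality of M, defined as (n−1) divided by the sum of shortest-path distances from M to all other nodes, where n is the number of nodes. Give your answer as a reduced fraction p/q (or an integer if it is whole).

1/2

Distances from M: G:2, H:2, I:1, J:3, K:2, L:2. Sum = 12.
n = 7, so closeness = 6/12 = 1/2.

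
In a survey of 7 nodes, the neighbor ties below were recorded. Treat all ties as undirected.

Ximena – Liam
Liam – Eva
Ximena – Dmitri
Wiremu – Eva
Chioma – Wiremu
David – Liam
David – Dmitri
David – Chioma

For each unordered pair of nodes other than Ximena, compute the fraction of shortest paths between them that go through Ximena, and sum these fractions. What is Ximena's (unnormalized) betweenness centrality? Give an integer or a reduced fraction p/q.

Pairs whose geodesics pass through Ximena — Liam–Dmitri: 1/2; Eva–Dmitri: 1/2.
All other pairs contribute 0.
Summing the contributions gives betweenness(Ximena) = 1.

1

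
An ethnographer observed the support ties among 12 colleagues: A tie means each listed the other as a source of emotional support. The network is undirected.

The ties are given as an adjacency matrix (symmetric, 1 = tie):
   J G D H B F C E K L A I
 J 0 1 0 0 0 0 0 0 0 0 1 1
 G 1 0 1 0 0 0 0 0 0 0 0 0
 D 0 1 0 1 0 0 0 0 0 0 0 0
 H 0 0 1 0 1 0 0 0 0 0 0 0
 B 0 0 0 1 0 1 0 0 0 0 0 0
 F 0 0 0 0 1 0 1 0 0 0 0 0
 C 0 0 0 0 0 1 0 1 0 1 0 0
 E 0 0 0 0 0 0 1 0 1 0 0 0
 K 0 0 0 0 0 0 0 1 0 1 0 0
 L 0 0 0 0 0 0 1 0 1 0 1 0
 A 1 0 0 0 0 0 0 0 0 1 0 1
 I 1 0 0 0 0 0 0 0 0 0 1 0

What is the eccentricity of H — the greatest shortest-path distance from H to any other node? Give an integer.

Distances from H: A:4, B:1, C:3, D:1, E:4, F:2, G:2, I:4, J:3, K:5, L:4.
The largest is 5 (to K), so the eccentricity of H is 5.

5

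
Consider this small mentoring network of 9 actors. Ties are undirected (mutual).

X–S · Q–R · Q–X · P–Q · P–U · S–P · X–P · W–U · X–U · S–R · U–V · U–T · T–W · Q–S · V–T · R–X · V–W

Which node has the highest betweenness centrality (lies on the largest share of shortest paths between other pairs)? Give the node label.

Unnormalized betweenness of each node: P:4, Q:1/3, R:0, S:1/3, T:0, U:15, V:0, W:0, X:25/3.
U has the largest value, 15, making it the main broker — the node through which the most shortest paths run.

U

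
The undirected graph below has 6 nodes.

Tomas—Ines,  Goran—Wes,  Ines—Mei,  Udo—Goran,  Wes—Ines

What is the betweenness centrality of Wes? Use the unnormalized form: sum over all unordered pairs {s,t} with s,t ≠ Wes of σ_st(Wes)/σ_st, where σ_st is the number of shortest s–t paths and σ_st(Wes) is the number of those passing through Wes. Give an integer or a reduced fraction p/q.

6

Pairs whose geodesics pass through Wes — Ines–Goran: 1; Ines–Udo: 1; Mei–Goran: 1; Mei–Udo: 1; Goran–Tomas: 1; Udo–Tomas: 1.
All other pairs contribute 0.
Summing the contributions gives betweenness(Wes) = 6.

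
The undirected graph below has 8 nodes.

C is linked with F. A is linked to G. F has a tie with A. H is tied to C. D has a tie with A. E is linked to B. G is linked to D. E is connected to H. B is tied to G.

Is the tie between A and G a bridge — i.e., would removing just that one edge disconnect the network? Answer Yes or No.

No

Even without that edge, A still reaches G via A – D – G, so the network stays connected. Not a bridge.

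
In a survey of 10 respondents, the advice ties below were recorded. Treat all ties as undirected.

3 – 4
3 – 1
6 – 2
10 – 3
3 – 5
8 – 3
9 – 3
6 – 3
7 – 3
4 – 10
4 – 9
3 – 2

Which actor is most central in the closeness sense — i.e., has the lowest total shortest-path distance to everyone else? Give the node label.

Farness (sum of distances to all others) for each node — 1:17, 2:16, 3:9, 4:15, 5:17, 6:16, 7:17, 8:17, 9:16, 10:16.
The smallest farness is 9, for 3, so 3 has the highest closeness.

3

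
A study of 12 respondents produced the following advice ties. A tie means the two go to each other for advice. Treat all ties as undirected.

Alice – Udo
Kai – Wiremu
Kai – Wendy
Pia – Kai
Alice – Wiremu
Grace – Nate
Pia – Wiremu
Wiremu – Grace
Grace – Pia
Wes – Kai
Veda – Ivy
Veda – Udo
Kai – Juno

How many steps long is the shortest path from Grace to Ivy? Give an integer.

One shortest route is Grace – Wiremu – Alice – Udo – Veda – Ivy, which uses 5 edges, and at distance 4 from Grace we only reach {Veda}, which does not include Ivy. So d(Grace,Ivy) = 5.

5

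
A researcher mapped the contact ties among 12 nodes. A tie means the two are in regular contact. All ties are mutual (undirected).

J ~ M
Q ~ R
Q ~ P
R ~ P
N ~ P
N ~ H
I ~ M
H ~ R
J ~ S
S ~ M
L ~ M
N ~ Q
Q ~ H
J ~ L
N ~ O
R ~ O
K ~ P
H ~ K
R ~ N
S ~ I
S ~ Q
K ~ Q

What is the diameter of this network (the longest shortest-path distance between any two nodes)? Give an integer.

Eccentricity of each node (its greatest distance to any other): H:4, I:4, J:4, K:4, L:5, M:4, N:4, O:5, P:4, Q:3, R:4, S:3.
The maximum eccentricity is 5, realized for instance by the pair L–O via L – M – S – Q – N – O. So the diameter is 5.

5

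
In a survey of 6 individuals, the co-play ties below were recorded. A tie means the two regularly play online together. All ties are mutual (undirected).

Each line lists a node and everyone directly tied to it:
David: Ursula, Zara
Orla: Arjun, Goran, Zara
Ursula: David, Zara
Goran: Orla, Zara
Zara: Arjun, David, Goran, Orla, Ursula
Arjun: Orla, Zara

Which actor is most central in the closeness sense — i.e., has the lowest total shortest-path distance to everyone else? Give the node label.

Farness (sum of distances to all others) for each node — Arjun:8, David:8, Goran:8, Orla:7, Ursula:8, Zara:5.
The smallest farness is 5, for Zara, so Zara has the highest closeness.

Zara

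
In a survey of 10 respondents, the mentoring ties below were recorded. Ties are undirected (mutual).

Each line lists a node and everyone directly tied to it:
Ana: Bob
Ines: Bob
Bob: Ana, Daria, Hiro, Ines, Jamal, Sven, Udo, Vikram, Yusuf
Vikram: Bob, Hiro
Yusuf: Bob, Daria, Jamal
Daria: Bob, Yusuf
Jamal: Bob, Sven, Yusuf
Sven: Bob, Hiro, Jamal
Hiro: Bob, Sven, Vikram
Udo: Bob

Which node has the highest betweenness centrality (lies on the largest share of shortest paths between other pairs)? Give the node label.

Unnormalized betweenness of each node: Ana:0, Bob:29, Daria:0, Hiro:1/2, Ines:0, Jamal:1/2, Sven:1/2, Udo:0, Vikram:0, Yusuf:1/2.
Bob has the largest value, 29, making it the main broker — the node through which the most shortest paths run.

Bob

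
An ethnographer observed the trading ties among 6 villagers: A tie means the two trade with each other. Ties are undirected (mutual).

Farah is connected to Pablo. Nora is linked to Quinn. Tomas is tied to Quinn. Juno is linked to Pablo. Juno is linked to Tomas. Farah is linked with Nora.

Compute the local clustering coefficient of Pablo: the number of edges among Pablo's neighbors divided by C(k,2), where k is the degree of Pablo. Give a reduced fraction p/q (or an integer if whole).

Pablo's neighbors: Farah and Juno (k = 2).
Possible neighbor pairs: C(2,2) = 1. Edges among them: none → e = 0.
Clustering(Pablo) = 0/1.

0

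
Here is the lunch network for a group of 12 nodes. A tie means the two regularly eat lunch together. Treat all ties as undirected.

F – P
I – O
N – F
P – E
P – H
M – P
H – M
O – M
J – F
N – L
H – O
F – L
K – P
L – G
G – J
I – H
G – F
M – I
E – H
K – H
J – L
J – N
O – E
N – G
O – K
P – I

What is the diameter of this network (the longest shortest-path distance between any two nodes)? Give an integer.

4

Eccentricity of each node (its greatest distance to any other): E:3, F:3, G:4, H:3, I:3, J:4, K:3, L:4, M:3, N:4, O:4, P:2.
The maximum eccentricity is 4, realized for instance by the pair G–O via G – F – P – E – O. So the diameter is 4.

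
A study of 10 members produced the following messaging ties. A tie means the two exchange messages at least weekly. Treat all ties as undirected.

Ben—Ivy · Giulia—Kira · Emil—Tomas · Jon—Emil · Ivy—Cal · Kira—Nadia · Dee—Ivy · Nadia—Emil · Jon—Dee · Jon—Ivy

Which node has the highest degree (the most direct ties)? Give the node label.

Degrees — Ben:1, Cal:1, Dee:2, Emil:3, Giulia:1, Ivy:4, Jon:3, Kira:2, Nadia:2, Tomas:1.
The maximum is 4, attained only by Ivy.

Ivy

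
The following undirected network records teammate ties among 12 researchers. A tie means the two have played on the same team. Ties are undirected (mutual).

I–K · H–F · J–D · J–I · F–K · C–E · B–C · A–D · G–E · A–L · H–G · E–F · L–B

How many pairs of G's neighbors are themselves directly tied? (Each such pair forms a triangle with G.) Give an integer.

0

G's neighbors are E and H, but none of them are tied to each other, so no triangle contains G.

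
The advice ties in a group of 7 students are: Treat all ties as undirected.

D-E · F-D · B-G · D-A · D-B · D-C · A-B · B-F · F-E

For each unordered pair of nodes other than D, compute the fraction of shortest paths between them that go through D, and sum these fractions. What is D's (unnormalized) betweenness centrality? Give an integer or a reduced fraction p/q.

15/2

Pairs whose geodesics pass through D — G–C: 1; G–E: 1/2; C–F: 1; C–B: 1; C–E: 1; C–A: 1; F–A: 1/2; B–E: 1/2; E–A: 1.
All other pairs contribute 0.
Summing the contributions gives betweenness(D) = 15/2.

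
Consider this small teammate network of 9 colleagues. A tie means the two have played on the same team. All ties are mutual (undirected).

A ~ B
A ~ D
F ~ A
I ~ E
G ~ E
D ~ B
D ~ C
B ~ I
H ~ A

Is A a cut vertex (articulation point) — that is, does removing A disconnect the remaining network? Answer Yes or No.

Yes

Removing A leaves {B, C, D, E, G, and I} with no path to {F}, so the network splits into 3 components. A is a cut vertex.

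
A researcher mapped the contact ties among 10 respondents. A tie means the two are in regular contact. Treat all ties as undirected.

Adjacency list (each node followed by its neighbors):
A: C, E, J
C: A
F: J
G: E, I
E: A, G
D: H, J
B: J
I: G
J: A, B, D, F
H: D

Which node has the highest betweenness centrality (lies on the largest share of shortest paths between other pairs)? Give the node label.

J

Unnormalized betweenness of each node: A:23, B:0, C:0, D:8, E:14, F:0, G:8, H:0, I:0, J:25.
J has the largest value, 25, making it the main broker — the node through which the most shortest paths run.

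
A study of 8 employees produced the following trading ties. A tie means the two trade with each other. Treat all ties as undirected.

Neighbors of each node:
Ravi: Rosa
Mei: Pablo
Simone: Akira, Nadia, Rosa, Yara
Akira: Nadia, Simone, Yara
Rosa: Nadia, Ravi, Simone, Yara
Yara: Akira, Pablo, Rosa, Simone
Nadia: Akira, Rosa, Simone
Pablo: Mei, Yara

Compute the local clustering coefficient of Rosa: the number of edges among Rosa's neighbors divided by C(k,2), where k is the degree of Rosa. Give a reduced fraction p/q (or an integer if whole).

Rosa's neighbors: Nadia, Ravi, Simone, and Yara (k = 4).
Possible neighbor pairs: C(4,2) = 6. Edges among them: Nadia–Simone, Simone–Yara → e = 2.
Clustering(Rosa) = 2/6 = 1/3.

1/3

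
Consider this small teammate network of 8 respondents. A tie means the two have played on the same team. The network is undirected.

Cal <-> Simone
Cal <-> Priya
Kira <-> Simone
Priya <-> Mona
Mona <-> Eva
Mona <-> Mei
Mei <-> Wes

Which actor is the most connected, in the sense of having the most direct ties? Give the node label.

Mona

Degrees — Cal:2, Eva:1, Kira:1, Mei:2, Mona:3, Priya:2, Simone:2, Wes:1.
The maximum is 3, attained only by Mona.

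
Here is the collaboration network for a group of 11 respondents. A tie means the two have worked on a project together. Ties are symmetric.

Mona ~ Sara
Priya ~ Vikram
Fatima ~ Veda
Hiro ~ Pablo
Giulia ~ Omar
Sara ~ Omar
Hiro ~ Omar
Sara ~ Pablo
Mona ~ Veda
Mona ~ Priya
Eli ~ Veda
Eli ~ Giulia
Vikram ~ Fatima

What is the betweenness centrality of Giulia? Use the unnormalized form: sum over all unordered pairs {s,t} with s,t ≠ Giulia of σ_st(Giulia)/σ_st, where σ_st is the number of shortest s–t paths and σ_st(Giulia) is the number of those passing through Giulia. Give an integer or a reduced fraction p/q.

Pairs whose geodesics pass through Giulia — Fatima–Omar: 1/2; Fatima–Hiro: 1/3; Veda–Omar: 1/2; Veda–Hiro: 1/3; Eli–Omar: 1; Eli–Hiro: 1; Eli–Pablo: 2/3; Eli–Sara: 1/2.
All other pairs contribute 0.
Summing the contributions gives betweenness(Giulia) = 29/6.

29/6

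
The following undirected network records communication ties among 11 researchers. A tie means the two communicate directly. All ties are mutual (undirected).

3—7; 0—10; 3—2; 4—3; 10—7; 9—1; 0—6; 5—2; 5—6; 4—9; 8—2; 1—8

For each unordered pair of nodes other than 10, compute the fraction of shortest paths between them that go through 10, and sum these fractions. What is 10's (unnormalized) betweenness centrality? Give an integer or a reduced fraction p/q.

Pairs whose geodesics pass through 10 — 9–0: 1; 4–0: 1; 3–0: 1; 7–0: 1; 7–6: 1.
All other pairs contribute 0.
Summing the contributions gives betweenness(10) = 5.

5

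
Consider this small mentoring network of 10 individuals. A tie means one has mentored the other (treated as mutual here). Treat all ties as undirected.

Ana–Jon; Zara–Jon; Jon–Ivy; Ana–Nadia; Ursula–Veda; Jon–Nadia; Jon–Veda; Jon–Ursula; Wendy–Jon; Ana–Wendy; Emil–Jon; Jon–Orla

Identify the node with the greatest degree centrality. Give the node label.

Degrees — Ana:3, Emil:1, Ivy:1, Jon:9, Nadia:2, Orla:1, Ursula:2, Veda:2, Wendy:2, Zara:1.
The maximum is 9, attained only by Jon.

Jon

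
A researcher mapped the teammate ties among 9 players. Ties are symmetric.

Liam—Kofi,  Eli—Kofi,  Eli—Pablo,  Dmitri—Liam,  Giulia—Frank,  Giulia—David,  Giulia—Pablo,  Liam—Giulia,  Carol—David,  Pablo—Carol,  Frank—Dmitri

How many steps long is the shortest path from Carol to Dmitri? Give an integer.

4

One shortest route is Carol – David – Giulia – Liam – Dmitri, which uses 4 edges, and at distance 3 from Carol we only reach {Frank, Kofi, Liam}, which does not include Dmitri. So d(Carol,Dmitri) = 4.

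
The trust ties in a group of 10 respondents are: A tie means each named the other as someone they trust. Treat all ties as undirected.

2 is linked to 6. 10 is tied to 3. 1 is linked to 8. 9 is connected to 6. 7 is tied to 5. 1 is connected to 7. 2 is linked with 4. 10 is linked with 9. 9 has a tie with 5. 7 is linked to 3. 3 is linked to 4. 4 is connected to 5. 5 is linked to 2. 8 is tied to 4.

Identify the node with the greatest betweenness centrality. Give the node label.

4

Unnormalized betweenness of each node: 1:1, 2:25/6, 3:29/6, 4:55/6, 5:17/2, 6:5/6, 7:17/3, 8:11/6, 9:9/2, 10:3/2.
4 has the largest value, 55/6, making it the main broker — the node through which the most shortest paths run.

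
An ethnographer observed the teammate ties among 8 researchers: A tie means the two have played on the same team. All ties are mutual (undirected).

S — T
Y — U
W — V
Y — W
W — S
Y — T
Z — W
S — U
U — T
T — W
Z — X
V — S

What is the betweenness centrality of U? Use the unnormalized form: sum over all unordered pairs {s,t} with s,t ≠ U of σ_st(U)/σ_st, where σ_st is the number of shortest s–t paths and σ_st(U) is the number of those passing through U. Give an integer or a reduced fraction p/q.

1/3

Pairs whose geodesics pass through U — Y–S: 1/3.
All other pairs contribute 0.
Summing the contributions gives betweenness(U) = 1/3.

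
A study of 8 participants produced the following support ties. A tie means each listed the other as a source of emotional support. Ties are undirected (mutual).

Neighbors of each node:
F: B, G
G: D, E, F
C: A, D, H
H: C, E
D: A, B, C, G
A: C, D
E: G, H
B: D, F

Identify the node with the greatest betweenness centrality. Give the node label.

D

Unnormalized betweenness of each node: A:0, B:3/2, C:7/2, D:17/2, E:2, F:1, G:6, H:3/2.
D has the largest value, 17/2, making it the main broker — the node through which the most shortest paths run.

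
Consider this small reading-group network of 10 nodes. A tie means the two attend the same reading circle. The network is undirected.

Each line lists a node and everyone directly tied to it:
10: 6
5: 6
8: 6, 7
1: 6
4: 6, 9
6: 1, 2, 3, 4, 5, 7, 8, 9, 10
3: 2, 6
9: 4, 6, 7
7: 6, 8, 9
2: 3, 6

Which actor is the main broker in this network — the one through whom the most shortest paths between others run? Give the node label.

6

Unnormalized betweenness of each node: 1:0, 2:0, 3:0, 4:0, 5:0, 6:31, 7:1/2, 8:0, 9:1/2, 10:0.
6 has the largest value, 31, making it the main broker — the node through which the most shortest paths run.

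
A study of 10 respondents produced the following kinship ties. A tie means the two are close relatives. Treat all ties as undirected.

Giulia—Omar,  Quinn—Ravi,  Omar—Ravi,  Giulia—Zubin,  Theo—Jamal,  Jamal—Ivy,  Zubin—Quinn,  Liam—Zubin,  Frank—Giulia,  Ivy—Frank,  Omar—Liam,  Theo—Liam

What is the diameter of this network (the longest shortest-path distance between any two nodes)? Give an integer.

Eccentricity of each node (its greatest distance to any other): Frank:3, Giulia:3, Ivy:4, Jamal:4, Liam:3, Omar:3, Quinn:4, Ravi:4, Theo:3, Zubin:3.
The maximum eccentricity is 4, realized for instance by the pair Quinn–Jamal via Quinn – Zubin – Liam – Theo – Jamal. So the diameter is 4.

4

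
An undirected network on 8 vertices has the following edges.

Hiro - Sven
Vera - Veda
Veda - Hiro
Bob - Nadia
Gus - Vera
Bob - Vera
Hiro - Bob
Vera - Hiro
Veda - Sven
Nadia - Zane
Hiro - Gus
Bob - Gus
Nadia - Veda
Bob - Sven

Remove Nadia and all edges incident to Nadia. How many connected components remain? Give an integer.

2

Without Nadia, the remaining ties split the others into: {Bob, Gus, Hiro, Sven, Veda, Vera}; {Zane}.
That's 2 separate components.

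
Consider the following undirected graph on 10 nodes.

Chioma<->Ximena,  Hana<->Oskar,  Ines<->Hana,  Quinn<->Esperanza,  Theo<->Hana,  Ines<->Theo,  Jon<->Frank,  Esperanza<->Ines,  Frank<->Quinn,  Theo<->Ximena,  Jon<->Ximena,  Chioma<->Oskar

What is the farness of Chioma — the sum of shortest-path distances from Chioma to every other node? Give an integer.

Distances from Chioma: Esperanza:4, Frank:3, Hana:2, Ines:3, Jon:2, Oskar:1, Quinn:4, Theo:2, Ximena:1.
Sum = 4 + 3 + 2 + 3 + 2 + 1 + 4 + 2 + 1 = 22.

22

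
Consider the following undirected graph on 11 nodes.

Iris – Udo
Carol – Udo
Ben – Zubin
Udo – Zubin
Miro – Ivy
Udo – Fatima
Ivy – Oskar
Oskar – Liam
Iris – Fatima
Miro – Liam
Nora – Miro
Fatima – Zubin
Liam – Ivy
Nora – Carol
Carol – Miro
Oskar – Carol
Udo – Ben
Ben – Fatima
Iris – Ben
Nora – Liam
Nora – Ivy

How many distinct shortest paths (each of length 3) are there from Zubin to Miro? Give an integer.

The shortest distance is 3, and the only length-3 path is Zubin–Udo–Carol–Miro. So there is exactly 1 shortest path.

1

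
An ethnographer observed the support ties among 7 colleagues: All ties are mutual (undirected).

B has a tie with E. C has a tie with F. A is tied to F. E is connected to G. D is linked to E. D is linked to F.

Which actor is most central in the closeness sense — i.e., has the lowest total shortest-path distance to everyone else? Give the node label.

D

Farness (sum of distances to all others) for each node — A:16, B:16, C:16, D:10, E:11, F:11, G:16.
The smallest farness is 10, for D, so D has the highest closeness.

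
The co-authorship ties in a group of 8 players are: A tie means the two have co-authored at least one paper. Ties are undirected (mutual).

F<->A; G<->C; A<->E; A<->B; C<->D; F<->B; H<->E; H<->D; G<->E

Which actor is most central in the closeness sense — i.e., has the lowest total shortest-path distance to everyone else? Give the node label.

E

Farness (sum of distances to all others) for each node — A:13, B:18, C:17, D:17, E:11, F:18, G:14, H:14.
The smallest farness is 11, for E, so E has the highest closeness.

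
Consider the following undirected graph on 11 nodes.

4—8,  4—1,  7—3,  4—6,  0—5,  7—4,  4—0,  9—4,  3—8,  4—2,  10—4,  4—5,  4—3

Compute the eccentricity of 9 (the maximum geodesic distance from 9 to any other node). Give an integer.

Distances from 9: 0:2, 1:2, 2:2, 3:2, 4:1, 5:2, 6:2, 7:2, 8:2, 10:2.
The largest is 2 (to 0, 8, 3, 2, 1, 10, 6, 5, and 7), so the eccentricity of 9 is 2.

2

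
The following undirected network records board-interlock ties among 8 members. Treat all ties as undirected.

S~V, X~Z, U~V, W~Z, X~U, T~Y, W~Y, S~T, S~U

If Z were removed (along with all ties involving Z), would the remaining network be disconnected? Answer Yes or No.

Even without Z, every remaining node can still reach every other (the residual graph is connected), so Z is not a cut vertex.

No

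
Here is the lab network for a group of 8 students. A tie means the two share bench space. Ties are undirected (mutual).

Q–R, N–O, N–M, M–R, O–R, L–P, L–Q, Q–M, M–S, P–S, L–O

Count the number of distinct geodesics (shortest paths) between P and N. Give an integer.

2

The shortest distance is 3. The length-3 paths are: P–L–O–N; P–S–M–N.
That gives 2 distinct shortest paths.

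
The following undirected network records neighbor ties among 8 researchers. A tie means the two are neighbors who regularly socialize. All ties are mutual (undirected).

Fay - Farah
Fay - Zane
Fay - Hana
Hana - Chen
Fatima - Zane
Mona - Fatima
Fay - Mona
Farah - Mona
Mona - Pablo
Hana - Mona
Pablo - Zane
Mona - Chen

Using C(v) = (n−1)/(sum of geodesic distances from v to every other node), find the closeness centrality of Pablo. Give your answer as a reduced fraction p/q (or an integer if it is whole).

7/12

Distances from Pablo: Chen:2, Farah:2, Fatima:2, Fay:2, Hana:2, Mona:1, Zane:1. Sum = 12.
n = 8, so closeness = 7/12.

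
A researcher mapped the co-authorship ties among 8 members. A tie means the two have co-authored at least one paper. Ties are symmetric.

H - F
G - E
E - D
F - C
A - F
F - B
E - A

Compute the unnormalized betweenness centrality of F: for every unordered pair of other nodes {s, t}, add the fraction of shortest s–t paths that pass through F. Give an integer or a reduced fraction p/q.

Pairs whose geodesics pass through F — D–B: 1; D–H: 1; D–C: 1; B–A: 1; B–H: 1; B–C: 1; B–G: 1; B–E: 1; A–H: 1; A–C: 1; H–C: 1; H–G: 1; H–E: 1; C–G: 1 … (+1 more pairs).
All other pairs contribute 0.
Summing the contributions gives betweenness(F) = 15.

15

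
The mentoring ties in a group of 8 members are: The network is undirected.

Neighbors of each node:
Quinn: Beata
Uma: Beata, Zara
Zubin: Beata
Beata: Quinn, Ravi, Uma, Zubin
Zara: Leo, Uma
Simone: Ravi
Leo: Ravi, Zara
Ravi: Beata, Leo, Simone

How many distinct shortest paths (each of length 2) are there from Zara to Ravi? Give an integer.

The shortest distance is 2, and the only length-2 path is Zara–Leo–Ravi. So there is exactly 1 shortest path.

1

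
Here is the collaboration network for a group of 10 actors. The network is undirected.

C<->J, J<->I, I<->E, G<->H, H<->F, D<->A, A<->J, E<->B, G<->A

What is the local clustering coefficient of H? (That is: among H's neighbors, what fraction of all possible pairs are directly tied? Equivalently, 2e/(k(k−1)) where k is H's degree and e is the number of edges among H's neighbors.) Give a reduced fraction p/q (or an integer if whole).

0

H's neighbors: F and G (k = 2).
Possible neighbor pairs: C(2,2) = 1. Edges among them: none → e = 0.
Clustering(H) = 0/1.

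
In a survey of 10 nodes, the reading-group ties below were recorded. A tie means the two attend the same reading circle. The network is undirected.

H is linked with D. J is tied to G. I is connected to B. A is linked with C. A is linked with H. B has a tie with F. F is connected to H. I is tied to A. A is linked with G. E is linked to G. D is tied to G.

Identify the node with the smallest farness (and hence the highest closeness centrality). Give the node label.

Farness (sum of distances to all others) for each node — A:14, B:23, C:22, D:19, E:24, F:22, G:16, H:17, I:19, J:24.
The smallest farness is 14, for A, so A has the highest closeness.

A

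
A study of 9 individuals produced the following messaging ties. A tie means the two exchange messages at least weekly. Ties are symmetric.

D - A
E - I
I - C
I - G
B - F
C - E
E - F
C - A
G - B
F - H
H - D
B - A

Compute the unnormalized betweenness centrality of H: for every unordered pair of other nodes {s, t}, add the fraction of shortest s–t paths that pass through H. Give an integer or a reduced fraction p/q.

Pairs whose geodesics pass through H — E–D: 1/2; D–F: 1.
All other pairs contribute 0.
Summing the contributions gives betweenness(H) = 3/2.

3/2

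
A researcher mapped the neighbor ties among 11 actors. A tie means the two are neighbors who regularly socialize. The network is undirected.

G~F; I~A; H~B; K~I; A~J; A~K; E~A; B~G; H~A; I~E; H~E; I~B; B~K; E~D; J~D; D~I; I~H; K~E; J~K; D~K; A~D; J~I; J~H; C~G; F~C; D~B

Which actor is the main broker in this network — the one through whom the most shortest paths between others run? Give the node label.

Unnormalized betweenness of each node: A:3/5, B:107/5, C:0, D:16/5, E:2/5, F:0, G:16, H:16/5, I:18/5, J:2/5, K:16/5.
B has the largest value, 107/5, making it the main broker — the node through which the most shortest paths run.

B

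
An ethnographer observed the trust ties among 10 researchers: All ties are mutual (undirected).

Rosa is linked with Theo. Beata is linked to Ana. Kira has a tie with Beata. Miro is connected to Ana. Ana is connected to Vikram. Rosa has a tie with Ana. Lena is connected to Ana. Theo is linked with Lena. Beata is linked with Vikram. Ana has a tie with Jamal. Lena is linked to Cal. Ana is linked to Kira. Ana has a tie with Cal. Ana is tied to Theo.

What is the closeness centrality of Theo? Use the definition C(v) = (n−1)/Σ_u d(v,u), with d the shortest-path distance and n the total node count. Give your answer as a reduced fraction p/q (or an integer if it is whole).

Distances from Theo: Ana:1, Beata:2, Cal:2, Jamal:2, Kira:2, Lena:1, Miro:2, Rosa:1, Vikram:2. Sum = 15.
n = 10, so closeness = 9/15 = 3/5.

3/5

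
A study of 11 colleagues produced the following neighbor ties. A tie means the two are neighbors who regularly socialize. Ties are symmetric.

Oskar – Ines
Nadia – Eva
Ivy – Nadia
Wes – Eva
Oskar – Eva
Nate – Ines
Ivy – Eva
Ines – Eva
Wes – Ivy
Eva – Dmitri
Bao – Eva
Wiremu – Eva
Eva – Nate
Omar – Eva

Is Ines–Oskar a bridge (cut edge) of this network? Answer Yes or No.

No

Even without that edge, Ines still reaches Oskar via Ines – Eva – Oskar, so the network stays connected. Not a bridge.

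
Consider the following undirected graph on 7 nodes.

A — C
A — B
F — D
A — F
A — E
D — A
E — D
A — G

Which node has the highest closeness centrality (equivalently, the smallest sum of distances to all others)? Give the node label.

Farness (sum of distances to all others) for each node — A:6, B:11, C:11, D:9, E:10, F:10, G:11.
The smallest farness is 6, for A, so A has the highest closeness.

A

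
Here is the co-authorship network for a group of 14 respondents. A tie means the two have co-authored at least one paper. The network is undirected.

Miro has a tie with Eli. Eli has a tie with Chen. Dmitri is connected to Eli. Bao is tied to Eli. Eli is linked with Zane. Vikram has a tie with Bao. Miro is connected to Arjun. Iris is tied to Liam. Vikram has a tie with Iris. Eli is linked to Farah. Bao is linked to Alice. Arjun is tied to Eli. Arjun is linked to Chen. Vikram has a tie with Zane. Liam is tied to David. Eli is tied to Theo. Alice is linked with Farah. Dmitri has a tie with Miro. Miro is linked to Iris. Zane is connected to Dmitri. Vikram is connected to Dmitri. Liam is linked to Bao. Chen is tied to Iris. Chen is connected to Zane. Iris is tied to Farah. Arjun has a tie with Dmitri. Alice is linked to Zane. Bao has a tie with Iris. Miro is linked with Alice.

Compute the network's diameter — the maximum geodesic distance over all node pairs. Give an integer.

Eccentricity of each node (its greatest distance to any other): Alice:3, Arjun:4, Bao:2, Chen:3, David:4, Dmitri:4, Eli:3, Farah:3, Iris:3, Liam:3, Miro:3, Theo:4, Vikram:3, Zane:4.
The maximum eccentricity is 4, realized for instance by the pair Theo–David via Theo – Eli – Bao – Liam – David. So the diameter is 4.

4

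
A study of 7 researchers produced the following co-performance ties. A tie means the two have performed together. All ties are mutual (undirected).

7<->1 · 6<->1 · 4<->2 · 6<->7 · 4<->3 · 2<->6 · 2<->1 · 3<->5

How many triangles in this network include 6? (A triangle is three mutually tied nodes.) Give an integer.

2

6's neighbors: 1, 2, and 7.
Neighbor pairs that are themselves tied: 6–1–2; 6–1–7. Each forms one triangle with 6, for 2 in total.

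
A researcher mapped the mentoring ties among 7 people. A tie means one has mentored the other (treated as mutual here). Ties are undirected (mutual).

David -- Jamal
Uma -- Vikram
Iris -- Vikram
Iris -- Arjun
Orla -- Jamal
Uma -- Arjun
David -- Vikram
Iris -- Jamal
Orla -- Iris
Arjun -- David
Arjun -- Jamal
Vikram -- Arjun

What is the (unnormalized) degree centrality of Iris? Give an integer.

4

Iris is directly tied to Arjun, Jamal, Orla, and Vikram. That is 4 neighbors, so the degree of Iris is 4.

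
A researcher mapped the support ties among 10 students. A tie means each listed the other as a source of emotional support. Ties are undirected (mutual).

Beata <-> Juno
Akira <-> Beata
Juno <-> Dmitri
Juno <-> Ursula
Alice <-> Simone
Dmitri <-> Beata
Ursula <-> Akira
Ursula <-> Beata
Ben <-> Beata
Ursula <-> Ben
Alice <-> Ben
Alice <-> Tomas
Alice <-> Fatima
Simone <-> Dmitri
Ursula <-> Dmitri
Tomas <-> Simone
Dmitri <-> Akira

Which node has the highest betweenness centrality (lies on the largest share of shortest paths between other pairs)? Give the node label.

Alice

Unnormalized betweenness of each node: Akira:0, Alice:11, Beata:19/6, Ben:23/3, Dmitri:26/3, Fatima:0, Juno:0, Simone:22/3, Tomas:0, Ursula:19/6.
Alice has the largest value, 11, making it the main broker — the node through which the most shortest paths run.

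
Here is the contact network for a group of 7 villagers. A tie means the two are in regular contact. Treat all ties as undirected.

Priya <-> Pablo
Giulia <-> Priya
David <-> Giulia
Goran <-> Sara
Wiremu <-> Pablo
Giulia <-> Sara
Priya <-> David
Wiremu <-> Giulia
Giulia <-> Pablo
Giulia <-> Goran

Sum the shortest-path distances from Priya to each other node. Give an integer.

9

Distances from Priya: David:1, Giulia:1, Goran:2, Pablo:1, Sara:2, Wiremu:2.
Sum = 1 + 1 + 2 + 1 + 2 + 2 = 9.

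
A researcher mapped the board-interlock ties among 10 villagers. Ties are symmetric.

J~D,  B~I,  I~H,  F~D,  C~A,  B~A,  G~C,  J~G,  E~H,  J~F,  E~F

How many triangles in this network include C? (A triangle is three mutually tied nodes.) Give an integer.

C's neighbors are A and G, but none of them are tied to each other, so no triangle contains C.

0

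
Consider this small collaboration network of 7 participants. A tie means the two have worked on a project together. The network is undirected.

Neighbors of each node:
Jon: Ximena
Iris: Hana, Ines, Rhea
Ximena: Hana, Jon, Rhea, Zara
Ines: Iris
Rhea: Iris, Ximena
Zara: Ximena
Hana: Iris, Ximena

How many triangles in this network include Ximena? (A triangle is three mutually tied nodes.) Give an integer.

0

Ximena's neighbors are Hana, Jon, Rhea, and Zara, but none of them are tied to each other, so no triangle contains Ximena.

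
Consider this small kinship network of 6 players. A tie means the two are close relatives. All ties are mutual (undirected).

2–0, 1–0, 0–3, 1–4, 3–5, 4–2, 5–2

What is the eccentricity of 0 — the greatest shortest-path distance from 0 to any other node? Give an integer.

Distances from 0: 1:1, 2:1, 3:1, 4:2, 5:2.
The largest is 2 (to 4 and 5), so the eccentricity of 0 is 2.

2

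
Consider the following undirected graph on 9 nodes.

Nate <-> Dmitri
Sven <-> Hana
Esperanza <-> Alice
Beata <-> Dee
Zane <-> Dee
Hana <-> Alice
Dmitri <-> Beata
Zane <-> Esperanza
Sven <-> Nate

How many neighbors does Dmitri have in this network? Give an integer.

2

Dmitri is directly tied to Beata and Nate. That is 2 neighbors, so the degree of Dmitri is 2.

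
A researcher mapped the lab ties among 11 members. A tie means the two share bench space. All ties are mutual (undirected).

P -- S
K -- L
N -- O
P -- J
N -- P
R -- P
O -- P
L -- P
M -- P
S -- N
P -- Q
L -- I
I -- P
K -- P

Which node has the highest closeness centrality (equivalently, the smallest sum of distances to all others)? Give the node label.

P

Farness (sum of distances to all others) for each node — I:18, J:19, K:18, L:17, M:19, N:17, O:18, P:10, Q:19, R:19, S:18.
The smallest farness is 10, for P, so P has the highest closeness.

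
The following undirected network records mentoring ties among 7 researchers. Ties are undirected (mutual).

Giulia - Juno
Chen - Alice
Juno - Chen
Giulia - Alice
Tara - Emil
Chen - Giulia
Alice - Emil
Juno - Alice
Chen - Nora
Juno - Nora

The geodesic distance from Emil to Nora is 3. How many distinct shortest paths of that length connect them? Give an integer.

2

The shortest distance is 3. The length-3 paths are: Emil–Alice–Juno–Nora; Emil–Alice–Chen–Nora.
That gives 2 distinct shortest paths.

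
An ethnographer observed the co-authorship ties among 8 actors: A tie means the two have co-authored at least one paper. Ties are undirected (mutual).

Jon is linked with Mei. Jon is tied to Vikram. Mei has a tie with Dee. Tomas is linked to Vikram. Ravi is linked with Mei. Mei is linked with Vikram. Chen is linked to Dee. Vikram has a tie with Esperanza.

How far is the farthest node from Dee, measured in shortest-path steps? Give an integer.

3

Distances from Dee: Chen:1, Esperanza:3, Jon:2, Mei:1, Ravi:2, Tomas:3, Vikram:2.
The largest is 3 (to Tomas and Esperanza), so the eccentricity of Dee is 3.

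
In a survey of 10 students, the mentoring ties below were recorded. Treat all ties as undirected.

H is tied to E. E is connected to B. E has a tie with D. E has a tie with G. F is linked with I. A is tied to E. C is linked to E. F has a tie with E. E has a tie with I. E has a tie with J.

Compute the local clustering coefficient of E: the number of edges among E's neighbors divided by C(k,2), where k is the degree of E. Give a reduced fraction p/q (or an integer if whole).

1/36

E's neighbors: A, B, C, D, F, G, H, I, and J (k = 9).
Possible neighbor pairs: C(9,2) = 36. Edges among them: F–I → e = 1.
Clustering(E) = 1/36.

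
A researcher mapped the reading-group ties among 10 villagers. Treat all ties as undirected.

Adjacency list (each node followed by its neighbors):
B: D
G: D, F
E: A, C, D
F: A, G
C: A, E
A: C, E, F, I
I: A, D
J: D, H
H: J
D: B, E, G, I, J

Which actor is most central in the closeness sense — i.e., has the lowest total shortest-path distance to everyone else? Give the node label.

D

Farness (sum of distances to all others) for each node — A:18, B:21, C:21, D:13, E:16, F:20, G:18, H:27, I:17, J:19.
The smallest farness is 13, for D, so D has the highest closeness.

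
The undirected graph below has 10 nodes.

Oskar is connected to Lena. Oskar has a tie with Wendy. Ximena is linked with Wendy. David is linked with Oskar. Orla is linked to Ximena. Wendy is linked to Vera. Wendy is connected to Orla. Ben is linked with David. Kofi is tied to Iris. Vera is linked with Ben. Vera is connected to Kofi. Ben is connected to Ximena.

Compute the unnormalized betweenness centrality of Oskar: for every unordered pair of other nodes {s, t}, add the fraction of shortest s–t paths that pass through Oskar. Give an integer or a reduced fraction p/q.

Pairs whose geodesics pass through Oskar — Ximena–Lena: 1; Iris–Lena: 1; Wendy–Lena: 1; Wendy–David: 1; Orla–Lena: 1; Orla–David: 1/2; Vera–Lena: 1; Kofi–Lena: 1; Lena–Ben: 1; Lena–David: 1.
All other pairs contribute 0.
Summing the contributions gives betweenness(Oskar) = 19/2.

19/2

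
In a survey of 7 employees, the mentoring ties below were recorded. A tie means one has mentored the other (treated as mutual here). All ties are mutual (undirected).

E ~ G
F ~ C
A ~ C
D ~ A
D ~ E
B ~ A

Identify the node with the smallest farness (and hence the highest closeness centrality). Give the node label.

Farness (sum of distances to all others) for each node — A:10, B:15, C:13, D:11, E:14, F:18, G:19.
The smallest farness is 10, for A, so A has the highest closeness.

A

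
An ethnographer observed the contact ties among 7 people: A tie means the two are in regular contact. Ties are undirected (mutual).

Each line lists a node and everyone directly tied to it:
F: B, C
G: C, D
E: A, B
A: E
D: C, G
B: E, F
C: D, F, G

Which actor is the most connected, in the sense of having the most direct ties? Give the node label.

C

Degrees — A:1, B:2, C:3, D:2, E:2, F:2, G:2.
The maximum is 3, attained only by C.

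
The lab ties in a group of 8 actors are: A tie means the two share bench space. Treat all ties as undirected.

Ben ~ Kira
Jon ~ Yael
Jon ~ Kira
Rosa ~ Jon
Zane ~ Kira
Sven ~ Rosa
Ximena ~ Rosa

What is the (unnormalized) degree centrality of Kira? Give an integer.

3

Kira is directly tied to Ben, Jon, and Zane. That is 3 neighbors, so the degree of Kira is 3.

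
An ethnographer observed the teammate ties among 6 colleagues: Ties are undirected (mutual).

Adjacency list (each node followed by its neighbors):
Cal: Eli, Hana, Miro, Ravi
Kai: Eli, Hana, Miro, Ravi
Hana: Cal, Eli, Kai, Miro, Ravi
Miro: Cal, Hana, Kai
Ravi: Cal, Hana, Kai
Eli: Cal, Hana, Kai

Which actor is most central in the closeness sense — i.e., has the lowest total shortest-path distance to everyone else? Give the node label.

Hana

Farness (sum of distances to all others) for each node — Cal:6, Eli:7, Hana:5, Kai:6, Miro:7, Ravi:7.
The smallest farness is 5, for Hana, so Hana has the highest closeness.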